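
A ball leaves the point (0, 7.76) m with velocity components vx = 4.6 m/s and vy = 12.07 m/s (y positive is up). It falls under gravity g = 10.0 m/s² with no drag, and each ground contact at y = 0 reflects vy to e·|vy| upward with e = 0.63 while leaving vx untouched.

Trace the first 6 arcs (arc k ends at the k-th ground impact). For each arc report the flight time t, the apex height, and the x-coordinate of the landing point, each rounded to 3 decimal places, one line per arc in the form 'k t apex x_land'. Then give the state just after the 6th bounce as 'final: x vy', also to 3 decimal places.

1 2.942 15.044 13.531
2 2.186 5.971 23.585
3 1.377 2.370 29.919
4 0.867 0.941 33.909
5 0.547 0.373 36.423
6 0.344 0.148 38.007
final: 38.007 1.085

Arc 1: start y=7.760, vy=12.070 → t=2.942, apex=15.044, x_land=13.531, impact vy=-17.346
  bounce: vy ← 0.63·17.346 = 10.928
Arc 2: start y=0.000, vy=10.928 → t=2.186, apex=5.971, x_land=23.585, impact vy=-10.928
  bounce: vy ← 0.63·10.928 = 6.885
Arc 3: start y=0.000, vy=6.885 → t=1.377, apex=2.370, x_land=29.919, impact vy=-6.885
  bounce: vy ← 0.63·6.885 = 4.337
Arc 4: start y=0.000, vy=4.337 → t=0.867, apex=0.941, x_land=33.909, impact vy=-4.337
  bounce: vy ← 0.63·4.337 = 2.733
Arc 5: start y=0.000, vy=2.733 → t=0.547, apex=0.373, x_land=36.423, impact vy=-2.733
  bounce: vy ← 0.63·2.733 = 1.721
Arc 6: start y=0.000, vy=1.721 → t=0.344, apex=0.148, x_land=38.007, impact vy=-1.721
  bounce: vy ← 0.63·1.721 = 1.085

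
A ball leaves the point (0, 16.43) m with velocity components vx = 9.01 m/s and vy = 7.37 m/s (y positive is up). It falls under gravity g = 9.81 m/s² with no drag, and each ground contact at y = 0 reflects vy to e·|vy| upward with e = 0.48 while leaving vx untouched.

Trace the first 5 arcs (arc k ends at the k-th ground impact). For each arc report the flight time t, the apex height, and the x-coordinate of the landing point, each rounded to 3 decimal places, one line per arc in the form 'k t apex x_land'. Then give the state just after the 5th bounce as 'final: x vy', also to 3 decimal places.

Arc 1: start y=16.430, vy=7.370 → t=2.730, apex=19.198, x_land=24.594, impact vy=-19.408
  bounce: vy ← 0.48·19.408 = 9.316
Arc 2: start y=0.000, vy=9.316 → t=1.899, apex=4.423, x_land=41.707, impact vy=-9.316
  bounce: vy ← 0.48·9.316 = 4.472
Arc 3: start y=0.000, vy=4.472 → t=0.912, apex=1.019, x_land=49.921, impact vy=-4.472
  bounce: vy ← 0.48·4.472 = 2.146
Arc 4: start y=0.000, vy=2.146 → t=0.438, apex=0.235, x_land=53.863, impact vy=-2.146
  bounce: vy ← 0.48·2.146 = 1.030
Arc 5: start y=0.000, vy=1.030 → t=0.210, apex=0.054, x_land=55.756, impact vy=-1.030
  bounce: vy ← 0.48·1.030 = 0.495

1 2.730 19.198 24.594
2 1.899 4.423 41.707
3 0.912 1.019 49.921
4 0.438 0.235 53.863
5 0.210 0.054 55.756
final: 55.756 0.495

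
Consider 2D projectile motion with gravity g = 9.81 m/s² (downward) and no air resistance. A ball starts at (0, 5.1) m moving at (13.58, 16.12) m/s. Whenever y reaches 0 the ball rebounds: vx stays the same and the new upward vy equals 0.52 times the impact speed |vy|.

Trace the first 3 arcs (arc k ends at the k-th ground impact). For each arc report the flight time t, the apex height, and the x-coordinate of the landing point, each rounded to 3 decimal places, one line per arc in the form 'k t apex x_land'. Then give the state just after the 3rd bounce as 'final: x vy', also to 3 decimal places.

Arc 1: start y=5.100, vy=16.120 → t=3.577, apex=18.344, x_land=48.577, impact vy=-18.971
  bounce: vy ← 0.52·18.971 = 9.865
Arc 2: start y=0.000, vy=9.865 → t=2.011, apex=4.960, x_land=75.890, impact vy=-9.865
  bounce: vy ← 0.52·9.865 = 5.130
Arc 3: start y=0.000, vy=5.130 → t=1.046, apex=1.341, x_land=90.093, impact vy=-5.130
  bounce: vy ← 0.52·5.130 = 2.668

1 3.577 18.344 48.577
2 2.011 4.960 75.890
3 1.046 1.341 90.093
final: 90.093 2.668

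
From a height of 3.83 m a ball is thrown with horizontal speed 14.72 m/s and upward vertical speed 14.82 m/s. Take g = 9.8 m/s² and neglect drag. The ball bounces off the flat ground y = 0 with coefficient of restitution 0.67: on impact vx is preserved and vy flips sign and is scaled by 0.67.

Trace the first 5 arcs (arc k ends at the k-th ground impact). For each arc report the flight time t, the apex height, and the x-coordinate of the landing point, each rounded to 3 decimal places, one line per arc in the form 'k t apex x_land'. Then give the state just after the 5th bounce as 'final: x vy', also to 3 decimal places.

1 3.264 15.036 48.046
2 2.347 6.750 82.598
3 1.573 3.030 105.748
4 1.054 1.360 121.258
5 0.706 0.611 131.650
final: 131.650 2.318

Arc 1: start y=3.830, vy=14.820 → t=3.264, apex=15.036, x_land=48.046, impact vy=-17.167
  bounce: vy ← 0.67·17.167 = 11.502
Arc 2: start y=0.000, vy=11.502 → t=2.347, apex=6.750, x_land=82.598, impact vy=-11.502
  bounce: vy ← 0.67·11.502 = 7.706
Arc 3: start y=0.000, vy=7.706 → t=1.573, apex=3.030, x_land=105.748, impact vy=-7.706
  bounce: vy ← 0.67·7.706 = 5.163
Arc 4: start y=0.000, vy=5.163 → t=1.054, apex=1.360, x_land=121.258, impact vy=-5.163
  bounce: vy ← 0.67·5.163 = 3.459
Arc 5: start y=0.000, vy=3.459 → t=0.706, apex=0.611, x_land=131.650, impact vy=-3.459
  bounce: vy ← 0.67·3.459 = 2.318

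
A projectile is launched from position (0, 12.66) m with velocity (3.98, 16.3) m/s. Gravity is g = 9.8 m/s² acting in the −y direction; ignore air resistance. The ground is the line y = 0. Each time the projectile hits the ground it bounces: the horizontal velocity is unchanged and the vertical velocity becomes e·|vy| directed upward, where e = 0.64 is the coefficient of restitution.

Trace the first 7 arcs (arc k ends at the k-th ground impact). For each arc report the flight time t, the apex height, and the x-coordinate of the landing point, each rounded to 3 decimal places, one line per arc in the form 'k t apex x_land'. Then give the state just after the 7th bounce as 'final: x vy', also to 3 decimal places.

Arc 1: start y=12.660, vy=16.300 → t=3.976, apex=26.216, x_land=15.826, impact vy=-22.668
  bounce: vy ← 0.64·22.668 = 14.507
Arc 2: start y=0.000, vy=14.507 → t=2.961, apex=10.738, x_land=27.609, impact vy=-14.507
  bounce: vy ← 0.64·14.507 = 9.285
Arc 3: start y=0.000, vy=9.285 → t=1.895, apex=4.398, x_land=35.151, impact vy=-9.285
  bounce: vy ← 0.64·9.285 = 5.942
Arc 4: start y=0.000, vy=5.942 → t=1.213, apex=1.802, x_land=39.977, impact vy=-5.942
  bounce: vy ← 0.64·5.942 = 3.803
Arc 5: start y=0.000, vy=3.803 → t=0.776, apex=0.738, x_land=43.066, impact vy=-3.803
  bounce: vy ← 0.64·3.803 = 2.434
Arc 6: start y=0.000, vy=2.434 → t=0.497, apex=0.302, x_land=45.043, impact vy=-2.434
  bounce: vy ← 0.64·2.434 = 1.558
Arc 7: start y=0.000, vy=1.558 → t=0.318, apex=0.124, x_land=46.308, impact vy=-1.558
  bounce: vy ← 0.64·1.558 = 0.997

1 3.976 26.216 15.826
2 2.961 10.738 27.609
3 1.895 4.398 35.151
4 1.213 1.802 39.977
5 0.776 0.738 43.066
6 0.497 0.302 45.043
7 0.318 0.124 46.308
final: 46.308 0.997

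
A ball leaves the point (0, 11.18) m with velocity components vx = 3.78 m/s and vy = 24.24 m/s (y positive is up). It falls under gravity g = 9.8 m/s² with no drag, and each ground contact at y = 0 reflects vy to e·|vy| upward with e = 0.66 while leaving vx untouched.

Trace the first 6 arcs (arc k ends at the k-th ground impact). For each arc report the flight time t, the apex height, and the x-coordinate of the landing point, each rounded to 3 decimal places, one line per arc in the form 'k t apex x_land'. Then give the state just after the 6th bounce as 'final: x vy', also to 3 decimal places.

Arc 1: start y=11.180, vy=24.240 → t=5.372, apex=41.158, x_land=20.305, impact vy=-28.403
  bounce: vy ← 0.66·28.403 = 18.746
Arc 2: start y=0.000, vy=18.746 → t=3.826, apex=17.929, x_land=34.766, impact vy=-18.746
  bounce: vy ← 0.66·18.746 = 12.372
Arc 3: start y=0.000, vy=12.372 → t=2.525, apex=7.810, x_land=44.310, impact vy=-12.372
  bounce: vy ← 0.66·12.372 = 8.166
Arc 4: start y=0.000, vy=8.166 → t=1.666, apex=3.402, x_land=50.609, impact vy=-8.166
  bounce: vy ← 0.66·8.166 = 5.389
Arc 5: start y=0.000, vy=5.389 → t=1.100, apex=1.482, x_land=54.767, impact vy=-5.389
  bounce: vy ← 0.66·5.389 = 3.557
Arc 6: start y=0.000, vy=3.557 → t=0.726, apex=0.646, x_land=57.511, impact vy=-3.557
  bounce: vy ← 0.66·3.557 = 2.348

1 5.372 41.158 20.305
2 3.826 17.929 34.766
3 2.525 7.810 44.310
4 1.666 3.402 50.609
5 1.100 1.482 54.767
6 0.726 0.646 57.511
final: 57.511 2.348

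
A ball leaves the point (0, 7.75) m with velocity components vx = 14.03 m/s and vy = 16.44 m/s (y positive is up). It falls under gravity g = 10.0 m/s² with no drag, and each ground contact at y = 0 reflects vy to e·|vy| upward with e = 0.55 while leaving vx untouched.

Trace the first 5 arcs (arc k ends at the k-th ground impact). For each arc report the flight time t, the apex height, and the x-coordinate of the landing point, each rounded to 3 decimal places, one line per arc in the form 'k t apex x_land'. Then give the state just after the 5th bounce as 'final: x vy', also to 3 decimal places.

1 3.706 21.264 51.998
2 2.268 6.432 83.824
3 1.248 1.946 101.329
4 0.686 0.589 110.956
5 0.377 0.178 116.251
final: 116.251 1.038

Arc 1: start y=7.750, vy=16.440 → t=3.706, apex=21.264, x_land=51.998, impact vy=-20.622
  bounce: vy ← 0.55·20.622 = 11.342
Arc 2: start y=0.000, vy=11.342 → t=2.268, apex=6.432, x_land=83.824, impact vy=-11.342
  bounce: vy ← 0.55·11.342 = 6.238
Arc 3: start y=0.000, vy=6.238 → t=1.248, apex=1.946, x_land=101.329, impact vy=-6.238
  bounce: vy ← 0.55·6.238 = 3.431
Arc 4: start y=0.000, vy=3.431 → t=0.686, apex=0.589, x_land=110.956, impact vy=-3.431
  bounce: vy ← 0.55·3.431 = 1.887
Arc 5: start y=0.000, vy=1.887 → t=0.377, apex=0.178, x_land=116.251, impact vy=-1.887
  bounce: vy ← 0.55·1.887 = 1.038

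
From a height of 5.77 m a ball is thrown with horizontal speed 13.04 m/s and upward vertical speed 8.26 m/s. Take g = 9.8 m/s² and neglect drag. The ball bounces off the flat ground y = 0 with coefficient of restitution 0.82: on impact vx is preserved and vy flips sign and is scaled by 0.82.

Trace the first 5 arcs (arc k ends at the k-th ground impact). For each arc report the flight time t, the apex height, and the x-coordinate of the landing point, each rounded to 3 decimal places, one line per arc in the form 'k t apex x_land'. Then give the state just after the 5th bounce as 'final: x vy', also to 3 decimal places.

1 2.217 9.251 28.908
2 2.253 6.220 58.293
3 1.848 4.183 82.388
4 1.515 2.812 102.146
5 1.242 1.891 118.348
final: 118.348 4.992

Arc 1: start y=5.770, vy=8.260 → t=2.217, apex=9.251, x_land=28.908, impact vy=-13.465
  bounce: vy ← 0.82·13.465 = 11.042
Arc 2: start y=0.000, vy=11.042 → t=2.253, apex=6.220, x_land=58.293, impact vy=-11.042
  bounce: vy ← 0.82·11.042 = 9.054
Arc 3: start y=0.000, vy=9.054 → t=1.848, apex=4.183, x_land=82.388, impact vy=-9.054
  bounce: vy ← 0.82·9.054 = 7.424
Arc 4: start y=0.000, vy=7.424 → t=1.515, apex=2.812, x_land=102.146, impact vy=-7.424
  bounce: vy ← 0.82·7.424 = 6.088
Arc 5: start y=0.000, vy=6.088 → t=1.242, apex=1.891, x_land=118.348, impact vy=-6.088
  bounce: vy ← 0.82·6.088 = 4.992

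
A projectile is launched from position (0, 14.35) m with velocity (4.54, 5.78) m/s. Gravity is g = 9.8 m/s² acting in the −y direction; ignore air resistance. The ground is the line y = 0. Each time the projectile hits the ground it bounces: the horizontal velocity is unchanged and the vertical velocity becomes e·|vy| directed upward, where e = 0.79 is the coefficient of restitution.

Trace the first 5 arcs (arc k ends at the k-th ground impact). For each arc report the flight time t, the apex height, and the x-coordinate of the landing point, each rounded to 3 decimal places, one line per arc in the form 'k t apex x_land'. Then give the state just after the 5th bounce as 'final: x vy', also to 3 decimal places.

Arc 1: start y=14.350, vy=5.780 → t=2.400, apex=16.055, x_land=10.895, impact vy=-17.739
  bounce: vy ← 0.79·17.739 = 14.014
Arc 2: start y=0.000, vy=14.014 → t=2.860, apex=10.020, x_land=23.880, impact vy=-14.014
  bounce: vy ← 0.79·14.014 = 11.071
Arc 3: start y=0.000, vy=11.071 → t=2.259, apex=6.253, x_land=34.137, impact vy=-11.071
  bounce: vy ← 0.79·11.071 = 8.746
Arc 4: start y=0.000, vy=8.746 → t=1.785, apex=3.903, x_land=42.241, impact vy=-8.746
  bounce: vy ← 0.79·8.746 = 6.909
Arc 5: start y=0.000, vy=6.909 → t=1.410, apex=2.436, x_land=48.642, impact vy=-6.909
  bounce: vy ← 0.79·6.909 = 5.458

1 2.400 16.055 10.895
2 2.860 10.020 23.880
3 2.259 6.253 34.137
4 1.785 3.903 42.241
5 1.410 2.436 48.642
final: 48.642 5.458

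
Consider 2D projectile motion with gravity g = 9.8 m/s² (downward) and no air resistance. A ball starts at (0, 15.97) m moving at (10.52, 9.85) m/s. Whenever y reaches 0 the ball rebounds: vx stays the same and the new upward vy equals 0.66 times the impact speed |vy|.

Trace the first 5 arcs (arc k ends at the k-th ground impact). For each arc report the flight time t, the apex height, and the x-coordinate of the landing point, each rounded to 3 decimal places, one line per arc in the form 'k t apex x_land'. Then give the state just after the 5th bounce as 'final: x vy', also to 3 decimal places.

Arc 1: start y=15.970, vy=9.850 → t=3.071, apex=20.920, x_land=32.311, impact vy=-20.249
  bounce: vy ← 0.66·20.249 = 13.365
Arc 2: start y=0.000, vy=13.365 → t=2.727, apex=9.113, x_land=61.004, impact vy=-13.365
  bounce: vy ← 0.66·13.365 = 8.821
Arc 3: start y=0.000, vy=8.821 → t=1.800, apex=3.970, x_land=79.941, impact vy=-8.821
  bounce: vy ← 0.66·8.821 = 5.822
Arc 4: start y=0.000, vy=5.822 → t=1.188, apex=1.729, x_land=92.439, impact vy=-5.822
  bounce: vy ← 0.66·5.822 = 3.842
Arc 5: start y=0.000, vy=3.842 → t=0.784, apex=0.753, x_land=100.689, impact vy=-3.842
  bounce: vy ← 0.66·3.842 = 2.536

1 3.071 20.920 32.311
2 2.727 9.113 61.004
3 1.800 3.970 79.941
4 1.188 1.729 92.439
5 0.784 0.753 100.689
final: 100.689 2.536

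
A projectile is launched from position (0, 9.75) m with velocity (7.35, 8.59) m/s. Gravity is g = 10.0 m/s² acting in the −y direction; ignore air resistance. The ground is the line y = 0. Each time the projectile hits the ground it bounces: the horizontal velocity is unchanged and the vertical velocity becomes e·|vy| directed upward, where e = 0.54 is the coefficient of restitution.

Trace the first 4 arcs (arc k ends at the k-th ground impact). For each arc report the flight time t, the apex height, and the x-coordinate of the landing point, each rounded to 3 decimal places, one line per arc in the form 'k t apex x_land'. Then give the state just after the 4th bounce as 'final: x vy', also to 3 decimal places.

Arc 1: start y=9.750, vy=8.590 → t=2.498, apex=13.439, x_land=18.364, impact vy=-16.395
  bounce: vy ← 0.54·16.395 = 8.853
Arc 2: start y=0.000, vy=8.853 → t=1.771, apex=3.919, x_land=31.378, impact vy=-8.853
  bounce: vy ← 0.54·8.853 = 4.781
Arc 3: start y=0.000, vy=4.781 → t=0.956, apex=1.143, x_land=38.406, impact vy=-4.781
  bounce: vy ← 0.54·4.781 = 2.582
Arc 4: start y=0.000, vy=2.582 → t=0.516, apex=0.333, x_land=42.201, impact vy=-2.582
  bounce: vy ← 0.54·2.582 = 1.394

1 2.498 13.439 18.364
2 1.771 3.919 31.378
3 0.956 1.143 38.406
4 0.516 0.333 42.201
final: 42.201 1.394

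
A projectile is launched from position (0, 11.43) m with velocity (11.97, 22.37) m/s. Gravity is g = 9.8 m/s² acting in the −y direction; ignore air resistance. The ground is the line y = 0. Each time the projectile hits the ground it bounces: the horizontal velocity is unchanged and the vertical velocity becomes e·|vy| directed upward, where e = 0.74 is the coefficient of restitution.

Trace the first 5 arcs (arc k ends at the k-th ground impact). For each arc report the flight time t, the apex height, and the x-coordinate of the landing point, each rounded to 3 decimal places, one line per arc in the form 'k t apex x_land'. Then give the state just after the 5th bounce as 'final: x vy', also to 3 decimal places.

Arc 1: start y=11.430, vy=22.370 → t=5.029, apex=36.961, x_land=60.199, impact vy=-26.916
  bounce: vy ← 0.74·26.916 = 19.917
Arc 2: start y=0.000, vy=19.917 → t=4.065, apex=20.240, x_land=108.854, impact vy=-19.917
  bounce: vy ← 0.74·19.917 = 14.739
Arc 3: start y=0.000, vy=14.739 → t=3.008, apex=11.083, x_land=144.859, impact vy=-14.739
  bounce: vy ← 0.74·14.739 = 10.907
Arc 4: start y=0.000, vy=10.907 → t=2.226, apex=6.069, x_land=171.503, impact vy=-10.907
  bounce: vy ← 0.74·10.907 = 8.071
Arc 5: start y=0.000, vy=8.071 → t=1.647, apex=3.324, x_land=191.220, impact vy=-8.071
  bounce: vy ← 0.74·8.071 = 5.973

1 5.029 36.961 60.199
2 4.065 20.240 108.854
3 3.008 11.083 144.859
4 2.226 6.069 171.503
5 1.647 3.324 191.220
final: 191.220 5.973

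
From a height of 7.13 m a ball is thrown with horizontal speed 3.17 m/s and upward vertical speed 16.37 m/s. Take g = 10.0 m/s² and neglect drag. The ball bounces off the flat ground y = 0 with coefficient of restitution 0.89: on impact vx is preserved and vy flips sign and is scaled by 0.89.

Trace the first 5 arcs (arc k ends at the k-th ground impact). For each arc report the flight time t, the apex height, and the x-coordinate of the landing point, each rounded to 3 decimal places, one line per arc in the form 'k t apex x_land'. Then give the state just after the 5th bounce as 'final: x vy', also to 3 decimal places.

Arc 1: start y=7.130, vy=16.370 → t=3.663, apex=20.529, x_land=11.613, impact vy=-20.263
  bounce: vy ← 0.89·20.263 = 18.034
Arc 2: start y=0.000, vy=18.034 → t=3.607, apex=16.261, x_land=23.046, impact vy=-18.034
  bounce: vy ← 0.89·18.034 = 16.050
Arc 3: start y=0.000, vy=16.050 → t=3.210, apex=12.880, x_land=33.222, impact vy=-16.050
  bounce: vy ← 0.89·16.050 = 14.285
Arc 4: start y=0.000, vy=14.285 → t=2.857, apex=10.202, x_land=42.278, impact vy=-14.285
  bounce: vy ← 0.89·14.285 = 12.713
Arc 5: start y=0.000, vy=12.713 → t=2.543, apex=8.081, x_land=50.338, impact vy=-12.713
  bounce: vy ← 0.89·12.713 = 11.315

1 3.663 20.529 11.613
2 3.607 16.261 23.046
3 3.210 12.880 33.222
4 2.857 10.202 42.278
5 2.543 8.081 50.338
final: 50.338 11.315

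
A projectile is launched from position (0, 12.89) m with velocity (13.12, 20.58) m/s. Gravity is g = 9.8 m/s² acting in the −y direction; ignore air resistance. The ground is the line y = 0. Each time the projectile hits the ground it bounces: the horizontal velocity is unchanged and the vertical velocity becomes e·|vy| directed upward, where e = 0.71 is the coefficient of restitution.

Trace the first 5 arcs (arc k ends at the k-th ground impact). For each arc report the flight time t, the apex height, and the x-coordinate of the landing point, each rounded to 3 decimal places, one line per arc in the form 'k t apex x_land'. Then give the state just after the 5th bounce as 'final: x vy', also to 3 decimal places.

1 4.753 34.499 62.365
2 3.768 17.391 111.799
3 2.675 8.767 146.897
4 1.899 4.419 171.817
5 1.349 2.228 189.510
final: 189.510 4.692

Arc 1: start y=12.890, vy=20.580 → t=4.753, apex=34.499, x_land=62.365, impact vy=-26.003
  bounce: vy ← 0.71·26.003 = 18.462
Arc 2: start y=0.000, vy=18.462 → t=3.768, apex=17.391, x_land=111.799, impact vy=-18.462
  bounce: vy ← 0.71·18.462 = 13.108
Arc 3: start y=0.000, vy=13.108 → t=2.675, apex=8.767, x_land=146.897, impact vy=-13.108
  bounce: vy ← 0.71·13.108 = 9.307
Arc 4: start y=0.000, vy=9.307 → t=1.899, apex=4.419, x_land=171.817, impact vy=-9.307
  bounce: vy ← 0.71·9.307 = 6.608
Arc 5: start y=0.000, vy=6.608 → t=1.349, apex=2.228, x_land=189.510, impact vy=-6.608
  bounce: vy ← 0.71·6.608 = 4.692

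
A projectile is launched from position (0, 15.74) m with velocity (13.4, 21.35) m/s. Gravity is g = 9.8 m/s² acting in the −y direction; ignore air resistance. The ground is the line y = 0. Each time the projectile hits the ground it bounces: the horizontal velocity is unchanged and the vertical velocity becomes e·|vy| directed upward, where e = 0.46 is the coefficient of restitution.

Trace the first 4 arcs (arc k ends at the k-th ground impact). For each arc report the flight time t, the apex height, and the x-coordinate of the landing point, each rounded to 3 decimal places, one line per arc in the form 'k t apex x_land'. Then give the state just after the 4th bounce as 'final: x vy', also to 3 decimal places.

Arc 1: start y=15.740, vy=21.350 → t=5.000, apex=38.996, x_land=66.995, impact vy=-27.646
  bounce: vy ← 0.46·27.646 = 12.717
Arc 2: start y=0.000, vy=12.717 → t=2.595, apex=8.252, x_land=101.773, impact vy=-12.717
  bounce: vy ← 0.46·12.717 = 5.850
Arc 3: start y=0.000, vy=5.850 → t=1.194, apex=1.746, x_land=117.771, impact vy=-5.850
  bounce: vy ← 0.46·5.850 = 2.691
Arc 4: start y=0.000, vy=2.691 → t=0.549, apex=0.369, x_land=125.130, impact vy=-2.691
  bounce: vy ← 0.46·2.691 = 1.238

1 5.000 38.996 66.995
2 2.595 8.252 101.773
3 1.194 1.746 117.771
4 0.549 0.369 125.130
final: 125.130 1.238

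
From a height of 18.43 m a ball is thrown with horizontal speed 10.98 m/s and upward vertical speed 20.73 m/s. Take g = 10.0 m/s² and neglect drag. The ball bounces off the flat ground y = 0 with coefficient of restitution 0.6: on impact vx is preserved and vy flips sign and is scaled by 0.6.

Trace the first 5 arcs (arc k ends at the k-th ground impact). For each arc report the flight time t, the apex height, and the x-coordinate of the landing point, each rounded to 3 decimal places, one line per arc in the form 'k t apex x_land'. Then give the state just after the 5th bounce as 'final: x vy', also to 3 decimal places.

1 4.898 39.917 53.785
2 3.391 14.370 91.014
3 2.034 5.173 113.351
4 1.221 1.862 126.753
5 0.732 0.670 134.795
final: 134.795 2.197

Arc 1: start y=18.430, vy=20.730 → t=4.898, apex=39.917, x_land=53.785, impact vy=-28.255
  bounce: vy ← 0.6·28.255 = 16.953
Arc 2: start y=0.000, vy=16.953 → t=3.391, apex=14.370, x_land=91.014, impact vy=-16.953
  bounce: vy ← 0.6·16.953 = 10.172
Arc 3: start y=0.000, vy=10.172 → t=2.034, apex=5.173, x_land=113.351, impact vy=-10.172
  bounce: vy ← 0.6·10.172 = 6.103
Arc 4: start y=0.000, vy=6.103 → t=1.221, apex=1.862, x_land=126.753, impact vy=-6.103
  bounce: vy ← 0.6·6.103 = 3.662
Arc 5: start y=0.000, vy=3.662 → t=0.732, apex=0.670, x_land=134.795, impact vy=-3.662
  bounce: vy ← 0.6·3.662 = 2.197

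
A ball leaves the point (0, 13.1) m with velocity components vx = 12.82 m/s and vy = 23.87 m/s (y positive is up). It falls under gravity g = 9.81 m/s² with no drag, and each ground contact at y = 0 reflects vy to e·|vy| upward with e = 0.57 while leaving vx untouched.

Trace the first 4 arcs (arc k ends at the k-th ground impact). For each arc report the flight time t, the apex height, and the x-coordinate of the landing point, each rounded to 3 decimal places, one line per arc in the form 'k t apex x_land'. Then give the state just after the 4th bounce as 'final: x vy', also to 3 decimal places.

1 5.364 42.141 68.771
2 3.341 13.691 111.608
3 1.905 4.448 136.026
4 1.086 1.445 149.943
final: 149.943 3.035

Arc 1: start y=13.100, vy=23.870 → t=5.364, apex=42.141, x_land=68.771, impact vy=-28.754
  bounce: vy ← 0.57·28.754 = 16.390
Arc 2: start y=0.000, vy=16.390 → t=3.341, apex=13.691, x_land=111.608, impact vy=-16.390
  bounce: vy ← 0.57·16.390 = 9.342
Arc 3: start y=0.000, vy=9.342 → t=1.905, apex=4.448, x_land=136.026, impact vy=-9.342
  bounce: vy ← 0.57·9.342 = 5.325
Arc 4: start y=0.000, vy=5.325 → t=1.086, apex=1.445, x_land=149.943, impact vy=-5.325
  bounce: vy ← 0.57·5.325 = 3.035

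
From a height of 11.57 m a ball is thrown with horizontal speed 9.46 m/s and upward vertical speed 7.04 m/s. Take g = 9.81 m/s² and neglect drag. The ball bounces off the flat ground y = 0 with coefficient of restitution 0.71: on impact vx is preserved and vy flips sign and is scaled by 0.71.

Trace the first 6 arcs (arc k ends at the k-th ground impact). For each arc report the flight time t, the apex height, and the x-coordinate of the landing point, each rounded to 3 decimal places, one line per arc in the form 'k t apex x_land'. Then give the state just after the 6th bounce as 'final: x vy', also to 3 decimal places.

Arc 1: start y=11.570, vy=7.040 → t=2.413, apex=14.096, x_land=22.826, impact vy=-16.630
  bounce: vy ← 0.71·16.630 = 11.807
Arc 2: start y=0.000, vy=11.807 → t=2.407, apex=7.106, x_land=45.598, impact vy=-11.807
  bounce: vy ← 0.71·11.807 = 8.383
Arc 3: start y=0.000, vy=8.383 → t=1.709, apex=3.582, x_land=61.767, impact vy=-8.383
  bounce: vy ← 0.71·8.383 = 5.952
Arc 4: start y=0.000, vy=5.952 → t=1.213, apex=1.806, x_land=73.246, impact vy=-5.952
  bounce: vy ← 0.71·5.952 = 4.226
Arc 5: start y=0.000, vy=4.226 → t=0.862, apex=0.910, x_land=81.397, impact vy=-4.226
  bounce: vy ← 0.71·4.226 = 3.000
Arc 6: start y=0.000, vy=3.000 → t=0.612, apex=0.459, x_land=87.183, impact vy=-3.000
  bounce: vy ← 0.71·3.000 = 2.130

1 2.413 14.096 22.826
2 2.407 7.106 45.598
3 1.709 3.582 61.767
4 1.213 1.806 73.246
5 0.862 0.910 81.397
6 0.612 0.459 87.183
final: 87.183 2.130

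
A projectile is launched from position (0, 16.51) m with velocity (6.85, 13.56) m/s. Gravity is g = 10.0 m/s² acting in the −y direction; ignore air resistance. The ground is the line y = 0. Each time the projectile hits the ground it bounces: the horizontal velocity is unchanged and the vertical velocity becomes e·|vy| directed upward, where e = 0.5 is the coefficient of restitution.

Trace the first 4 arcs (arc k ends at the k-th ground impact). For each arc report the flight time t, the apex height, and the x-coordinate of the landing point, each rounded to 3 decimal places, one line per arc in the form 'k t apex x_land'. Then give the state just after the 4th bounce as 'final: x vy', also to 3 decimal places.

Arc 1: start y=16.510, vy=13.560 → t=3.623, apex=25.704, x_land=24.820, impact vy=-22.673
  bounce: vy ← 0.5·22.673 = 11.337
Arc 2: start y=0.000, vy=11.337 → t=2.267, apex=6.426, x_land=40.351, impact vy=-11.337
  bounce: vy ← 0.5·11.337 = 5.668
Arc 3: start y=0.000, vy=5.668 → t=1.134, apex=1.606, x_land=48.116, impact vy=-5.668
  bounce: vy ← 0.5·5.668 = 2.834
Arc 4: start y=0.000, vy=2.834 → t=0.567, apex=0.402, x_land=51.999, impact vy=-2.834
  bounce: vy ← 0.5·2.834 = 1.417

1 3.623 25.704 24.820
2 2.267 6.426 40.351
3 1.134 1.606 48.116
4 0.567 0.402 51.999
final: 51.999 1.417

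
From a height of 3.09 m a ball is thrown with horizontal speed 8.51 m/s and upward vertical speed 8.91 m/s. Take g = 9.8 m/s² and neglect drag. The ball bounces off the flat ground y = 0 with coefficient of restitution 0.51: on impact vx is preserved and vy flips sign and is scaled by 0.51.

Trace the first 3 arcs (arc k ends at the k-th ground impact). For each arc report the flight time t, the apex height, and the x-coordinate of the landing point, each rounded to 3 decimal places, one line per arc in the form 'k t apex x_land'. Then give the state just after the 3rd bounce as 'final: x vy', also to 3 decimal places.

1 2.116 7.140 18.010
2 1.231 1.857 28.488
3 0.628 0.483 33.832
final: 33.832 1.569

Arc 1: start y=3.090, vy=8.910 → t=2.116, apex=7.140, x_land=18.010, impact vy=-11.830
  bounce: vy ← 0.51·11.830 = 6.033
Arc 2: start y=0.000, vy=6.033 → t=1.231, apex=1.857, x_land=28.488, impact vy=-6.033
  bounce: vy ← 0.51·6.033 = 3.077
Arc 3: start y=0.000, vy=3.077 → t=0.628, apex=0.483, x_land=33.832, impact vy=-3.077
  bounce: vy ← 0.51·3.077 = 1.569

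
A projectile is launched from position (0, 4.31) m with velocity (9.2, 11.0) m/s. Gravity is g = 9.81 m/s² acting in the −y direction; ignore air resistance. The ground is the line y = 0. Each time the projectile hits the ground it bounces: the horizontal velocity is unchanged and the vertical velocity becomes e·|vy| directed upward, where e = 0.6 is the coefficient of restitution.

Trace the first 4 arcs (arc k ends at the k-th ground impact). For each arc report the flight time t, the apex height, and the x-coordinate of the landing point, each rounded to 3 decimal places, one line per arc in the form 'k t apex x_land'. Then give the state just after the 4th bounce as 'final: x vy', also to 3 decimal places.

1 2.583 10.477 23.762
2 1.754 3.772 39.897
3 1.052 1.358 49.578
4 0.631 0.489 55.387
final: 55.387 1.858

Arc 1: start y=4.310, vy=11.000 → t=2.583, apex=10.477, x_land=23.762, impact vy=-14.337
  bounce: vy ← 0.6·14.337 = 8.602
Arc 2: start y=0.000, vy=8.602 → t=1.754, apex=3.772, x_land=39.897, impact vy=-8.602
  bounce: vy ← 0.6·8.602 = 5.161
Arc 3: start y=0.000, vy=5.161 → t=1.052, apex=1.358, x_land=49.578, impact vy=-5.161
  bounce: vy ← 0.6·5.161 = 3.097
Arc 4: start y=0.000, vy=3.097 → t=0.631, apex=0.489, x_land=55.387, impact vy=-3.097
  bounce: vy ← 0.6·3.097 = 1.858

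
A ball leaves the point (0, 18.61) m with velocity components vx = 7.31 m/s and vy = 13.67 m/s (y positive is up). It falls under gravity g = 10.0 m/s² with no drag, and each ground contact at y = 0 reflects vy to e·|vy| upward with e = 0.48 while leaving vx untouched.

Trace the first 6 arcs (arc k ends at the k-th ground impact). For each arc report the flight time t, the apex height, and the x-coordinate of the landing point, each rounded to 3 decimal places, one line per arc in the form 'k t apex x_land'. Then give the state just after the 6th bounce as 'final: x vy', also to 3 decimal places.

1 3.731 27.953 27.277
2 2.270 6.440 43.870
3 1.090 1.484 51.834
4 0.523 0.342 55.657
5 0.251 0.079 57.492
6 0.120 0.018 58.373
final: 58.373 0.289

Arc 1: start y=18.610, vy=13.670 → t=3.731, apex=27.953, x_land=27.277, impact vy=-23.645
  bounce: vy ← 0.48·23.645 = 11.349
Arc 2: start y=0.000, vy=11.349 → t=2.270, apex=6.440, x_land=43.870, impact vy=-11.349
  bounce: vy ← 0.48·11.349 = 5.448
Arc 3: start y=0.000, vy=5.448 → t=1.090, apex=1.484, x_land=51.834, impact vy=-5.448
  bounce: vy ← 0.48·5.448 = 2.615
Arc 4: start y=0.000, vy=2.615 → t=0.523, apex=0.342, x_land=55.657, impact vy=-2.615
  bounce: vy ← 0.48·2.615 = 1.255
Arc 5: start y=0.000, vy=1.255 → t=0.251, apex=0.079, x_land=57.492, impact vy=-1.255
  bounce: vy ← 0.48·1.255 = 0.602
Arc 6: start y=0.000, vy=0.602 → t=0.120, apex=0.018, x_land=58.373, impact vy=-0.602
  bounce: vy ← 0.48·0.602 = 0.289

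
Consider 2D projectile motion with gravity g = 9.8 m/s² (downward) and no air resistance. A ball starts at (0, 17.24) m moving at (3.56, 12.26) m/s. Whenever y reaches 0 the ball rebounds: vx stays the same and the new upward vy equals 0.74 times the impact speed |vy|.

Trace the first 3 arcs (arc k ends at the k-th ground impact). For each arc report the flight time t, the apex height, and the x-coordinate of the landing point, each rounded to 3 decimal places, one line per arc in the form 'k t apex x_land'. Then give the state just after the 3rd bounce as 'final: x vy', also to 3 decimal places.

1 3.506 24.909 12.480
2 3.337 13.640 24.359
3 2.469 7.469 33.150
final: 33.150 8.954

Arc 1: start y=17.240, vy=12.260 → t=3.506, apex=24.909, x_land=12.480, impact vy=-22.096
  bounce: vy ← 0.74·22.096 = 16.351
Arc 2: start y=0.000, vy=16.351 → t=3.337, apex=13.640, x_land=24.359, impact vy=-16.351
  bounce: vy ← 0.74·16.351 = 12.100
Arc 3: start y=0.000, vy=12.100 → t=2.469, apex=7.469, x_land=33.150, impact vy=-12.100
  bounce: vy ← 0.74·12.100 = 8.954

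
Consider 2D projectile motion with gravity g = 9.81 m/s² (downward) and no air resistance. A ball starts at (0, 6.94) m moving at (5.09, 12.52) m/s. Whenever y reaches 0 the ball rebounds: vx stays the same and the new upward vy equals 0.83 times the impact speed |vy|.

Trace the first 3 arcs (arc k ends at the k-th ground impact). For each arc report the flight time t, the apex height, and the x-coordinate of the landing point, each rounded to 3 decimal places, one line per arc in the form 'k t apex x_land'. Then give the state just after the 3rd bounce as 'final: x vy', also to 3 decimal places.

Arc 1: start y=6.940, vy=12.520 → t=3.021, apex=14.929, x_land=15.376, impact vy=-17.115
  bounce: vy ← 0.83·17.115 = 14.205
Arc 2: start y=0.000, vy=14.205 → t=2.896, apex=10.285, x_land=30.117, impact vy=-14.205
  bounce: vy ← 0.83·14.205 = 11.790
Arc 3: start y=0.000, vy=11.790 → t=2.404, apex=7.085, x_land=42.352, impact vy=-11.790
  bounce: vy ← 0.83·11.790 = 9.786

1 3.021 14.929 15.376
2 2.896 10.285 30.117
3 2.404 7.085 42.352
final: 42.352 9.786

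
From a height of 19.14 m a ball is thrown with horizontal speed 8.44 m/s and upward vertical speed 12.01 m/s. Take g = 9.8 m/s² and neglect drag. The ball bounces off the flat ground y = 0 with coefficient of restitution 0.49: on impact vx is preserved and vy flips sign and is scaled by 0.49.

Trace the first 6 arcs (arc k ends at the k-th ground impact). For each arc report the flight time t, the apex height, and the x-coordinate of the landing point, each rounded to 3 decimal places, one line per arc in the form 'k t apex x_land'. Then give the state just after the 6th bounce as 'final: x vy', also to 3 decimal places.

Arc 1: start y=19.140, vy=12.010 → t=3.551, apex=26.499, x_land=29.971, impact vy=-22.790
  bounce: vy ← 0.49·22.790 = 11.167
Arc 2: start y=0.000, vy=11.167 → t=2.279, apex=6.362, x_land=49.205, impact vy=-11.167
  bounce: vy ← 0.49·11.167 = 5.472
Arc 3: start y=0.000, vy=5.472 → t=1.117, apex=1.528, x_land=58.630, impact vy=-5.472
  bounce: vy ← 0.49·5.472 = 2.681
Arc 4: start y=0.000, vy=2.681 → t=0.547, apex=0.367, x_land=63.249, impact vy=-2.681
  bounce: vy ← 0.49·2.681 = 1.314
Arc 5: start y=0.000, vy=1.314 → t=0.268, apex=0.088, x_land=65.512, impact vy=-1.314
  bounce: vy ← 0.49·1.314 = 0.644
Arc 6: start y=0.000, vy=0.644 → t=0.131, apex=0.021, x_land=66.620, impact vy=-0.644
  bounce: vy ← 0.49·0.644 = 0.315

1 3.551 26.499 29.971
2 2.279 6.362 49.205
3 1.117 1.528 58.630
4 0.547 0.367 63.249
5 0.268 0.088 65.512
6 0.131 0.021 66.620
final: 66.620 0.315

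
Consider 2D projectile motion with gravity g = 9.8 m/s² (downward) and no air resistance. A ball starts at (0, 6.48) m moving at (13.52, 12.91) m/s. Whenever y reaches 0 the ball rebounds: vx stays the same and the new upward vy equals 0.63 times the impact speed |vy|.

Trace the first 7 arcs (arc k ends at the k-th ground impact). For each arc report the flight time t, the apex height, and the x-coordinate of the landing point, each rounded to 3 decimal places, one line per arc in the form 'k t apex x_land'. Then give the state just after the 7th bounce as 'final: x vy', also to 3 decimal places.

1 3.066 14.983 41.453
2 2.203 5.947 71.242
3 1.388 2.360 90.009
4 0.875 0.937 101.832
5 0.551 0.372 109.280
6 0.347 0.148 113.973
7 0.219 0.059 116.929
final: 116.929 0.675

Arc 1: start y=6.480, vy=12.910 → t=3.066, apex=14.983, x_land=41.453, impact vy=-17.137
  bounce: vy ← 0.63·17.137 = 10.796
Arc 2: start y=0.000, vy=10.796 → t=2.203, apex=5.947, x_land=71.242, impact vy=-10.796
  bounce: vy ← 0.63·10.796 = 6.802
Arc 3: start y=0.000, vy=6.802 → t=1.388, apex=2.360, x_land=90.009, impact vy=-6.802
  bounce: vy ← 0.63·6.802 = 4.285
Arc 4: start y=0.000, vy=4.285 → t=0.875, apex=0.937, x_land=101.832, impact vy=-4.285
  bounce: vy ← 0.63·4.285 = 2.700
Arc 5: start y=0.000, vy=2.700 → t=0.551, apex=0.372, x_land=109.280, impact vy=-2.700
  bounce: vy ← 0.63·2.700 = 1.701
Arc 6: start y=0.000, vy=1.701 → t=0.347, apex=0.148, x_land=113.973, impact vy=-1.701
  bounce: vy ← 0.63·1.701 = 1.071
Arc 7: start y=0.000, vy=1.071 → t=0.219, apex=0.059, x_land=116.929, impact vy=-1.071
  bounce: vy ← 0.63·1.071 = 0.675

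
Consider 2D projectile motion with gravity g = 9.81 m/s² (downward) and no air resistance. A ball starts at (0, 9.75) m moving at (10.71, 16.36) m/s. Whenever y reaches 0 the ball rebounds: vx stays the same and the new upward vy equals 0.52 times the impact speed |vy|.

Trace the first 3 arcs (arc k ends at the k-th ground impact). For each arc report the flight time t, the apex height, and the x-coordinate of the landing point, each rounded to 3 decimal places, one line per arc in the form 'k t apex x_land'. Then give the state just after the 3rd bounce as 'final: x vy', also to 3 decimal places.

1 3.851 23.392 41.249
2 2.271 6.325 65.573
3 1.181 1.710 78.222
final: 78.222 3.012

Arc 1: start y=9.750, vy=16.360 → t=3.851, apex=23.392, x_land=41.249, impact vy=-21.423
  bounce: vy ← 0.52·21.423 = 11.140
Arc 2: start y=0.000, vy=11.140 → t=2.271, apex=6.325, x_land=65.573, impact vy=-11.140
  bounce: vy ← 0.52·11.140 = 5.793
Arc 3: start y=0.000, vy=5.793 → t=1.181, apex=1.710, x_land=78.222, impact vy=-5.793
  bounce: vy ← 0.52·5.793 = 3.012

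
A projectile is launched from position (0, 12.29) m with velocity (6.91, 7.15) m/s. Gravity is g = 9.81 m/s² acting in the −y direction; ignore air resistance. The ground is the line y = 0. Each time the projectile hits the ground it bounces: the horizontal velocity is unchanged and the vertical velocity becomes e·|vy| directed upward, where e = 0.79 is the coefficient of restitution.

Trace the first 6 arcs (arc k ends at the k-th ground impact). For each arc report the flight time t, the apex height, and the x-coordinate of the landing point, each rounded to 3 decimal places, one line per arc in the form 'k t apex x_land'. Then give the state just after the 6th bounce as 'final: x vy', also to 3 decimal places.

1 2.471 14.896 17.078
2 2.753 9.296 36.104
3 2.175 5.802 51.134
4 1.718 3.621 63.008
5 1.358 2.260 72.389
6 1.072 1.410 79.800
final: 79.800 4.156

Arc 1: start y=12.290, vy=7.150 → t=2.471, apex=14.896, x_land=17.078, impact vy=-17.095
  bounce: vy ← 0.79·17.095 = 13.505
Arc 2: start y=0.000, vy=13.505 → t=2.753, apex=9.296, x_land=36.104, impact vy=-13.505
  bounce: vy ← 0.79·13.505 = 10.669
Arc 3: start y=0.000, vy=10.669 → t=2.175, apex=5.802, x_land=51.134, impact vy=-10.669
  bounce: vy ← 0.79·10.669 = 8.429
Arc 4: start y=0.000, vy=8.429 → t=1.718, apex=3.621, x_land=63.008, impact vy=-8.429
  bounce: vy ← 0.79·8.429 = 6.659
Arc 5: start y=0.000, vy=6.659 → t=1.358, apex=2.260, x_land=72.389, impact vy=-6.659
  bounce: vy ← 0.79·6.659 = 5.260
Arc 6: start y=0.000, vy=5.260 → t=1.072, apex=1.410, x_land=79.800, impact vy=-5.260
  bounce: vy ← 0.79·5.260 = 4.156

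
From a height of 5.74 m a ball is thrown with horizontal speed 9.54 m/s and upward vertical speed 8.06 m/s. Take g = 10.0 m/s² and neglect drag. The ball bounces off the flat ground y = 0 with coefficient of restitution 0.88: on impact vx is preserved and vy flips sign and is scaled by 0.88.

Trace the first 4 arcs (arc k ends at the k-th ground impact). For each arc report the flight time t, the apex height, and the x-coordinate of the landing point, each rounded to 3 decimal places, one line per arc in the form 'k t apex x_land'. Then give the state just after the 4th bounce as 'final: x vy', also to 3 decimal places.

Arc 1: start y=5.740, vy=8.060 → t=2.147, apex=8.988, x_land=20.480, impact vy=-13.408
  bounce: vy ← 0.88·13.408 = 11.799
Arc 2: start y=0.000, vy=11.799 → t=2.360, apex=6.960, x_land=42.992, impact vy=-11.799
  bounce: vy ← 0.88·11.799 = 10.383
Arc 3: start y=0.000, vy=10.383 → t=2.077, apex=5.390, x_land=62.802, impact vy=-10.383
  bounce: vy ← 0.88·10.383 = 9.137
Arc 4: start y=0.000, vy=9.137 → t=1.827, apex=4.174, x_land=80.236, impact vy=-9.137
  bounce: vy ← 0.88·9.137 = 8.040

1 2.147 8.988 20.480
2 2.360 6.960 42.992
3 2.077 5.390 62.802
4 1.827 4.174 80.236
final: 80.236 8.040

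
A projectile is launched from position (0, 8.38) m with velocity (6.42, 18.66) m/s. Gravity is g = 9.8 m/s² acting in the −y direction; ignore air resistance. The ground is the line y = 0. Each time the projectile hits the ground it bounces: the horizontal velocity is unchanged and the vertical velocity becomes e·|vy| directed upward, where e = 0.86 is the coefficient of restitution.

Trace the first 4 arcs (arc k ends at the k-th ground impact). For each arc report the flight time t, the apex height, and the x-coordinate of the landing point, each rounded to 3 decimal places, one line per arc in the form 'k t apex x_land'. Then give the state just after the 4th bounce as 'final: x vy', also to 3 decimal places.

Arc 1: start y=8.380, vy=18.660 → t=4.214, apex=26.145, x_land=27.054, impact vy=-22.637
  bounce: vy ← 0.86·22.637 = 19.468
Arc 2: start y=0.000, vy=19.468 → t=3.973, apex=19.337, x_land=52.561, impact vy=-19.468
  bounce: vy ← 0.86·19.468 = 16.742
Arc 3: start y=0.000, vy=16.742 → t=3.417, apex=14.302, x_land=74.497, impact vy=-16.742
  bounce: vy ← 0.86·16.742 = 14.399
Arc 4: start y=0.000, vy=14.399 → t=2.938, apex=10.577, x_land=93.362, impact vy=-14.399
  bounce: vy ← 0.86·14.399 = 12.383

1 4.214 26.145 27.054
2 3.973 19.337 52.561
3 3.417 14.302 74.497
4 2.938 10.577 93.362
final: 93.362 12.383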